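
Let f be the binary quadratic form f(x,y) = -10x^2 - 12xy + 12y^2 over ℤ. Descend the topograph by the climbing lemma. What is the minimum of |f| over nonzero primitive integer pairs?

descent: ρ → (12,12,-10)  [lands on river]
river: ρ → (-10,8,14)
river: ρ → (14,20,-4)
river: ρ → (-4,20,14)
river: ρ → (14,8,-10)
river: ρ → (-10,12,12)
closes: descent 1, river 6
min |a| on river = 4

4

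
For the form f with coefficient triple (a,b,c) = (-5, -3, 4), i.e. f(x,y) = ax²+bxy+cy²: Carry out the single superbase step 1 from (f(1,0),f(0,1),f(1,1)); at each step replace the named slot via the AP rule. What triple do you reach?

start (-5,4,-4) = (f(1,0),f(0,1),f(1,1))
replace slot 1: 2·(4+(-4)) − (-5) = 5 → (5,4,-4)

5,4,-4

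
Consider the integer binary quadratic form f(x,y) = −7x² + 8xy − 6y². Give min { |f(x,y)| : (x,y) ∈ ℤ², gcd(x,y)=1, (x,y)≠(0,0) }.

translate: b→6 (≡-8 mod 14), so (7,-8,6)→(7,6,5)
flip: (7,6,5)→(5,-6,7)
translate: b→4 (≡-6 mod 10), so (5,-6,7)→(5,4,6)
reduced (well bottom): (5,4,6) with a≤c, −a<b≤a
well minimum |f| = |-5| = 5 (negative-definite)

5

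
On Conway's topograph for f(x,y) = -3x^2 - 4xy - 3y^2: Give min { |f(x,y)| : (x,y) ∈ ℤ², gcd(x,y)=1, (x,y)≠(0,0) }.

translate: b→-2 (≡4 mod 6), so (3,4,3)→(3,-2,2)
flip: (3,-2,2)→(2,2,3)
reduced (well bottom): (2,2,3) with a≤c, −a<b≤a
well minimum |f| = |-2| = 2 (negative-definite)

2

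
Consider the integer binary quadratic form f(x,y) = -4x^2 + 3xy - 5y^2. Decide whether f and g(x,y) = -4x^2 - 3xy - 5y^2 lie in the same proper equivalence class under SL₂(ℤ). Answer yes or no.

D₁ = -71, D₂ = -71
f is negative-definite; reduce −f:
−f: reduced (well bottom): (4,-3,5) with a≤c, −a<b≤a
flip sign back: reduced form of f is (-4,3,-5)
g is negative-definite; reduce −g:
−g: reduced (well bottom): (4,3,5) with a≤c, −a<b≤a
flip sign back: reduced form of g is (-4,-3,-5)
reduced forms (-4, 3, -5) vs (-4, -3, -5) ⇒ inequivalent

no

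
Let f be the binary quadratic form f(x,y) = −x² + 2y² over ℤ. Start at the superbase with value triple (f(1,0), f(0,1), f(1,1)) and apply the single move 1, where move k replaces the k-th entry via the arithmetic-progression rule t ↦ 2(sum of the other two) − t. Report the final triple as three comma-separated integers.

start (-1,2,1) = (f(1,0),f(0,1),f(1,1))
replace slot 1: 2·(2+1) − (-1) = 7 → (7,2,1)

7,2,1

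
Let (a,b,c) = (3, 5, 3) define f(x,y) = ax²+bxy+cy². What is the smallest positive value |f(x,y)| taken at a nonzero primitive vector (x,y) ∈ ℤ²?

translate: b→-1 (≡5 mod 6), so (3,5,3)→(3,-1,1)
flip: (3,-1,1)→(1,1,3)
reduced (well bottom): (1,1,3) with a≤c, −a<b≤a
well minimum = a = 1

1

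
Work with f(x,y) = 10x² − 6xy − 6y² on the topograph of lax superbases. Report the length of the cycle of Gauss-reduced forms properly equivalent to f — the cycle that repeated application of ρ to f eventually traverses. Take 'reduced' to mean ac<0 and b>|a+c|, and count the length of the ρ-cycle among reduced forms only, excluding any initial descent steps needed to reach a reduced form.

D = 276, ⌊√D⌋ = 16
descent: ρ → (-6,6,10)  [lands on river]
river: ρ → (10,14,-2)
river: ρ → (-2,14,10)
river: ρ → (10,6,-6)
ρ-cycle length = 4 (tail of 1 descent step not counted)

4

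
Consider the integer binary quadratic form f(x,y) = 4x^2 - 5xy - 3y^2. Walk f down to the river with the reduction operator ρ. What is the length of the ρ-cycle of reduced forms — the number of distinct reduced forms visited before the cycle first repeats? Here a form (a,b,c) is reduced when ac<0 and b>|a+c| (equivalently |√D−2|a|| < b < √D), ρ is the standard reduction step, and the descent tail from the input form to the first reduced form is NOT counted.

D = 73, ⌊√D⌋ = 8
descent: ρ → (-3,5,4)  [lands on river]
river: ρ → (4,3,-4)
river: ρ → (-4,5,3)
river: ρ → (3,7,-2)
river: ρ → (-2,5,6)
river: ρ → (6,7,-1)
river: ρ → (-1,7,6)
river: ρ → (6,5,-2)
river: ρ → (-2,7,3)
river: ρ → (3,5,-4)
river: ρ → (-4,3,4)
river: ρ → (4,5,-3)
river: ρ → (-3,7,2)
river: ρ → (2,5,-6)
river: ρ → (-6,7,1)
river: ρ → (1,7,-6)
river: ρ → (-6,5,2)
river: ρ → (2,7,-3)
ρ-cycle length = 18 (tail of 1 descent step not counted)

18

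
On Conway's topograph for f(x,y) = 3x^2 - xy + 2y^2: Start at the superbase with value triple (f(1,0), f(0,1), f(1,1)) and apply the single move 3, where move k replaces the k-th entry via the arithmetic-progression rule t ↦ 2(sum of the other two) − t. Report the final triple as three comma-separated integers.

start (3,2,4) = (f(1,0),f(0,1),f(1,1))
replace slot 3: 2·(3+2) − 4 = 6 → (3,2,6)

3,2,6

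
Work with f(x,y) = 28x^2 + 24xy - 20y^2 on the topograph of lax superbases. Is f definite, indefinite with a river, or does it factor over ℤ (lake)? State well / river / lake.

D = b²−4ac = 24² − 4·28·(-20) = 2816
D > 0 non-square ⇒ indefinite ⇒ periodic river

river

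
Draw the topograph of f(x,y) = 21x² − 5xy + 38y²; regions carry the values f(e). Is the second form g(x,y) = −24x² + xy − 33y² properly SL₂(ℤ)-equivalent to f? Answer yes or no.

D₁ = -3167, D₂ = -3167
f: reduced (well bottom): (21,-5,38) with a≤c, −a<b≤a
g is negative-definite; reduce −g:
−g: reduced (well bottom): (24,-1,33) with a≤c, −a<b≤a
flip sign back: reduced form of g is (-24,1,-33)
reduced forms (21, -5, 38) vs (-24, 1, -33) ⇒ inequivalent

no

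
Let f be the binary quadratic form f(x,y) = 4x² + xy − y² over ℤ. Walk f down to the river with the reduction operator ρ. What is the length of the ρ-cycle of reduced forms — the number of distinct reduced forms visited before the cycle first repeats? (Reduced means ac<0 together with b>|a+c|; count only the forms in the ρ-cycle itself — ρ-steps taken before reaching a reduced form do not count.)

D = 17, ⌊√D⌋ = 4
descent: ρ → (-1,3,2)  [lands on river]
river: ρ → (2,1,-2)
river: ρ → (-2,3,1)
river: ρ → (1,3,-2)
river: ρ → (-2,1,2)
river: ρ → (2,3,-1)
ρ-cycle length = 6 (tail of 1 descent step not counted)

6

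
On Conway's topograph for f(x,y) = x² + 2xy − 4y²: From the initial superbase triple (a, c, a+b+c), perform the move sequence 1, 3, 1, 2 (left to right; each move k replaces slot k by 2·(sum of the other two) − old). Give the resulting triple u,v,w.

start (1,-4,-1) = (f(1,0),f(0,1),f(1,1))
replace slot 1: 2·((-4)+(-1)) − 1 = -11 → (-11,-4,-1)
replace slot 3: 2·((-11)+(-4)) − (-1) = -29 → (-11,-4,-29)
replace slot 1: 2·((-4)+(-29)) − (-11) = -55 → (-55,-4,-29)
replace slot 2: 2·((-55)+(-29)) − (-4) = -164 → (-55,-164,-29)

-55,-164,-29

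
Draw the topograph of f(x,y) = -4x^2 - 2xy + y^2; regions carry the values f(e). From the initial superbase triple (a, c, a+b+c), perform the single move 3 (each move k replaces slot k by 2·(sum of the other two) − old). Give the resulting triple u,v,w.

start (-4,1,-5) = (f(1,0),f(0,1),f(1,1))
replace slot 3: 2·((-4)+1) − (-5) = -1 → (-4,1,-1)

-4,1,-1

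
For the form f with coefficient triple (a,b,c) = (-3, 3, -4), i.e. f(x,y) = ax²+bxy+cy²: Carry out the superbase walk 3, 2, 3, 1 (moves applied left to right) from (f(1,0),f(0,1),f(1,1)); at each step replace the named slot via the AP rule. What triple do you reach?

start (-3,-4,-4) = (f(1,0),f(0,1),f(1,1))
replace slot 3: 2·((-3)+(-4)) − (-4) = -10 → (-3,-4,-10)
replace slot 2: 2·((-3)+(-10)) − (-4) = -22 → (-3,-22,-10)
replace slot 3: 2·((-3)+(-22)) − (-10) = -40 → (-3,-22,-40)
replace slot 1: 2·((-22)+(-40)) − (-3) = -121 → (-121,-22,-40)

-121,-22,-40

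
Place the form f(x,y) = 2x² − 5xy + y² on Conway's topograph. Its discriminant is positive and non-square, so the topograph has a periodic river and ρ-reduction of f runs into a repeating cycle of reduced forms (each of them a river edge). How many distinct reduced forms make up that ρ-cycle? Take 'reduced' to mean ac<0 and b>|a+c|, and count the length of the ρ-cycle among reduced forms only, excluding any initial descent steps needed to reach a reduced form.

D = 17, ⌊√D⌋ = 4
descent: ρ → (1,3,-2)  [lands on river]
river: ρ → (-2,1,2)
river: ρ → (2,3,-1)
river: ρ → (-1,3,2)
river: ρ → (2,1,-2)
river: ρ → (-2,3,1)
ρ-cycle length = 6 (tail of 1 descent step not counted)

6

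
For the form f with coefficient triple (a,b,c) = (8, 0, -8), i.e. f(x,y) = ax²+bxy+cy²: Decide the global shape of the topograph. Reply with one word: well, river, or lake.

D = b²−4ac = 0² − 4·8·(-8) = 256
D = 16² is a perfect square ⇒ form factors over ℤ ⇒ lakes

lake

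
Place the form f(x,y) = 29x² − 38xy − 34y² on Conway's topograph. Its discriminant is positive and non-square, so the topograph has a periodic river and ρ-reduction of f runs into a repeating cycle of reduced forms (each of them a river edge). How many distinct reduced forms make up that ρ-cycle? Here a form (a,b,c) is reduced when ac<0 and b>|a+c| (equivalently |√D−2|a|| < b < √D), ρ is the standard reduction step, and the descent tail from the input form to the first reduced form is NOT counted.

D = 5388, ⌊√D⌋ = 73
descent: ρ → (-34,38,29)  [lands on river]
river: ρ → (29,20,-43)
river: ρ → (-43,66,6)
river: ρ → (6,66,-43)
river: ρ → (-43,20,29)
river: ρ → (29,38,-34)
river: ρ → (-34,30,33)
river: ρ → (33,36,-31)
river: ρ → (-31,26,38)
river: ρ → (38,50,-19)
river: ρ → (-19,64,17)
river: ρ → (17,72,-3)
river: ρ → (-3,72,17)
river: ρ → (17,64,-19)
river: ρ → (-19,50,38)
river: ρ → (38,26,-31)
river: ρ → (-31,36,33)
river: ρ → (33,30,-34)
ρ-cycle length = 18 (tail of 1 descent step not counted)

18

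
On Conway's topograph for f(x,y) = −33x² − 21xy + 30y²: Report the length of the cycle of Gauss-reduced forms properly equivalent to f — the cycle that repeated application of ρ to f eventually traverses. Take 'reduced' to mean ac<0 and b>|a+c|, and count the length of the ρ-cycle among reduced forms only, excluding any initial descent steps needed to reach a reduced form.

D = 4401, ⌊√D⌋ = 66
descent: ρ → (30,21,-33)  [lands on river]
river: ρ → (-33,45,18)
river: ρ → (18,63,-6)
river: ρ → (-6,57,48)
river: ρ → (48,39,-15)
river: ρ → (-15,51,30)
river: ρ → (30,9,-36)
river: ρ → (-36,63,3)
river: ρ → (3,63,-36)
river: ρ → (-36,9,30)
river: ρ → (30,51,-15)
river: ρ → (-15,39,48)
river: ρ → (48,57,-6)
river: ρ → (-6,63,18)
river: ρ → (18,45,-33)
river: ρ → (-33,21,30)
river: ρ → (30,39,-24)
river: ρ → (-24,57,12)
river: ρ → (12,63,-9)
river: ρ → (-9,63,12)
river: ρ → (12,57,-24)
river: ρ → (-24,39,30)
ρ-cycle length = 22 (tail of 1 descent step not counted)

22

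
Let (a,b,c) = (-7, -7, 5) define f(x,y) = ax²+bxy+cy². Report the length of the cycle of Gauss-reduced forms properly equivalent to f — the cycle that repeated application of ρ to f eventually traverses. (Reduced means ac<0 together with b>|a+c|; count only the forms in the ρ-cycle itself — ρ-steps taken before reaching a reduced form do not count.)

D = 189, ⌊√D⌋ = 13
descent: ρ → (5,7,-7)  [lands on river]
river: ρ → (-7,7,5)
river: ρ → (5,13,-1)
river: ρ → (-1,13,5)
ρ-cycle length = 4 (tail of 1 descent step not counted)

4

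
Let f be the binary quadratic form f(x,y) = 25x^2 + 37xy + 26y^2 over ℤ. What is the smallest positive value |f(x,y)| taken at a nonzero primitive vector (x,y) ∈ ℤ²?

translate: b→-13 (≡37 mod 50), so (25,37,26)→(25,-13,14)
flip: (25,-13,14)→(14,13,25)
reduced (well bottom): (14,13,25) with a≤c, −a<b≤a
well minimum = a = 14

14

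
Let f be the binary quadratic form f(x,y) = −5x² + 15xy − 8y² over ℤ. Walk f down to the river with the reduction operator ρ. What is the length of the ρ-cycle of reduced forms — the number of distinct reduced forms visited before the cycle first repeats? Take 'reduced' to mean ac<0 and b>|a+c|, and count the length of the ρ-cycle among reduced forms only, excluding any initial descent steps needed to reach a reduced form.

D = 65, ⌊√D⌋ = 8
descent: ρ → (-8,1,2)
descent: ρ → (2,7,-2)  [lands on river]
river: ρ → (-2,5,5)
river: ρ → (5,5,-2)
river: ρ → (-2,7,2)
river: ρ → (2,5,-5)
river: ρ → (-5,5,2)
ρ-cycle length = 6 (tail of 2 descent steps not counted)

6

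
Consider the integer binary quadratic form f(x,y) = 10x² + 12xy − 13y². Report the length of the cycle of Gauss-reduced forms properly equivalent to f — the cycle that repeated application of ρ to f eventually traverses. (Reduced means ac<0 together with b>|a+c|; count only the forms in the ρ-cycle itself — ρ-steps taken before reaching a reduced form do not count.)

D = 664, ⌊√D⌋ = 25
river: ρ → (-13,14,9)
river: ρ → (9,22,-5)
river: ρ → (-5,18,17)
river: ρ → (17,16,-6)
river: ρ → (-6,20,11)
river: ρ → (11,24,-2)
river: ρ → (-2,24,11)
river: ρ → (11,20,-6)
river: ρ → (-6,16,17)
river: ρ → (17,18,-5)
river: ρ → (-5,22,9)
river: ρ → (9,14,-13)
river: ρ → (-13,12,10)
river: ρ → (10,8,-15)
river: ρ → (-15,22,3)
river: ρ → (3,20,-22)
river: ρ → (-22,24,1)
river: ρ → (1,24,-22)
river: ρ → (-22,20,3)
river: ρ → (3,22,-15)
river: ρ → (-15,8,10)
river: ρ → (10,12,-13)
ρ-cycle length = 22 (tail of 0 descent steps not counted)

22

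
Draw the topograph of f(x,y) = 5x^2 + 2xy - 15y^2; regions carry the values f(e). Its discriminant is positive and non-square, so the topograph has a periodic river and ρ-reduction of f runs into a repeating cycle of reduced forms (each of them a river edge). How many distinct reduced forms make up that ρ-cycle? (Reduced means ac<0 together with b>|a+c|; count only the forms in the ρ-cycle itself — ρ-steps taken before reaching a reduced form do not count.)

D = 304, ⌊√D⌋ = 17
descent: ρ → (-15,-2,5)
descent: ρ → (5,12,-8)  [lands on river]
river: ρ → (-8,4,9)
river: ρ → (9,14,-3)
river: ρ → (-3,16,4)
river: ρ → (4,16,-3)
river: ρ → (-3,14,9)
river: ρ → (9,4,-8)
river: ρ → (-8,12,5)
river: ρ → (5,8,-12)
river: ρ → (-12,16,1)
river: ρ → (1,16,-12)
river: ρ → (-12,8,5)
ρ-cycle length = 12 (tail of 2 descent steps not counted)

12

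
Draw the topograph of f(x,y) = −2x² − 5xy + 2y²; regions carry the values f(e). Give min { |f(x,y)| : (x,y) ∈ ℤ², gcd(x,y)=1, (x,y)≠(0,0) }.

descent: ρ → (2,5,-2)  [lands on river]
river: ρ → (-2,3,4)
river: ρ → (4,5,-1)
river: ρ → (-1,5,4)
river: ρ → (4,3,-2)
river: ρ → (-2,5,2)
river: ρ → (2,3,-4)
river: ρ → (-4,5,1)
river: ρ → (1,5,-4)
river: ρ → (-4,3,2)
closes: descent 1, river 10
min |a| on river = 1

1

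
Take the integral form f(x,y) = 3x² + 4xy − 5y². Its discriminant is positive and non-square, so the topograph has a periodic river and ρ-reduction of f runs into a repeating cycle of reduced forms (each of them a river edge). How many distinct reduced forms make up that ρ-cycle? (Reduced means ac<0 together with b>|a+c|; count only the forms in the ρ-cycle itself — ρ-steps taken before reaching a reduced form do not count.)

D = 76, ⌊√D⌋ = 8
river: ρ → (-5,6,2)
river: ρ → (2,6,-5)
river: ρ → (-5,4,3)
river: ρ → (3,8,-1)
river: ρ → (-1,8,3)
river: ρ → (3,4,-5)
ρ-cycle length = 6 (tail of 0 descent steps not counted)

6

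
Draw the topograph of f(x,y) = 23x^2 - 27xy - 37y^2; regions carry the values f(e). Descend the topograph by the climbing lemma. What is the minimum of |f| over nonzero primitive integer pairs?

descent: ρ → (-37,27,23)  [lands on river]
river: ρ → (23,19,-41)
river: ρ → (-41,63,1)
river: ρ → (1,63,-41)
river: ρ → (-41,19,23)
river: ρ → (23,27,-37)
river: ρ → (-37,47,13)
river: ρ → (13,57,-17)
river: ρ → (-17,45,31)
river: ρ → (31,17,-31)
river: ρ → (-31,45,17)
river: ρ → (17,57,-13)
river: ρ → (-13,47,37)
river: ρ → (37,27,-23)
river: ρ → (-23,19,41)
river: ρ → (41,63,-1)
river: ρ → (-1,63,41)
river: ρ → (41,19,-23)
river: ρ → (-23,27,37)
river: ρ → (37,47,-13)
river: ρ → (-13,57,17)
river: ρ → (17,45,-31)
river: ρ → (-31,17,31)
river: ρ → (31,45,-17)
river: ρ → (-17,57,13)
river: ρ → (13,47,-37)
closes: descent 1, river 26
min |a| on river = 1

1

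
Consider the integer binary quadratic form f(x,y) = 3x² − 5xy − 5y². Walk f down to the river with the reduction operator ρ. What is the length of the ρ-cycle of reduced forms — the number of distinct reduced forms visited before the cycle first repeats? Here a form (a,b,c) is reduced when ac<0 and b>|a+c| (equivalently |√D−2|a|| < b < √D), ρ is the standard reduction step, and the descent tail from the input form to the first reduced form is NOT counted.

D = 85, ⌊√D⌋ = 9
descent: ρ → (-5,5,3)  [lands on river]
river: ρ → (3,7,-3)
river: ρ → (-3,5,5)
river: ρ → (5,5,-3)
river: ρ → (-3,7,3)
river: ρ → (3,5,-5)
ρ-cycle length = 6 (tail of 1 descent step not counted)

6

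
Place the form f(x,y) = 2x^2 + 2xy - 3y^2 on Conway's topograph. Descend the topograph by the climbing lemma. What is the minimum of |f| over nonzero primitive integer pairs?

river: ρ → (-3,4,1)
river: ρ → (1,4,-3)
river: ρ → (-3,2,2)
river: ρ → (2,2,-3)
closes: descent 0, river 4
min |a| on river = 1

1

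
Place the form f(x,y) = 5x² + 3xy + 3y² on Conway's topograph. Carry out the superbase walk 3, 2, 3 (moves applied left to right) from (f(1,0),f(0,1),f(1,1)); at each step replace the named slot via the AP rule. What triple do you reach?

start (5,3,11) = (f(1,0),f(0,1),f(1,1))
replace slot 3: 2·(5+3) − 11 = 5 → (5,3,5)
replace slot 2: 2·(5+5) − 3 = 17 → (5,17,5)
replace slot 3: 2·(5+17) − 5 = 39 → (5,17,39)

5,17,39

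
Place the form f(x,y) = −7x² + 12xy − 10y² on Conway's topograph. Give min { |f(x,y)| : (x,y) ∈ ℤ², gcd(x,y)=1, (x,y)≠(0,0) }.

translate: b→2 (≡-12 mod 14), so (7,-12,10)→(7,2,5)
flip: (7,2,5)→(5,-2,7)
reduced (well bottom): (5,-2,7) with a≤c, −a<b≤a
well minimum |f| = |-5| = 5 (negative-definite)

5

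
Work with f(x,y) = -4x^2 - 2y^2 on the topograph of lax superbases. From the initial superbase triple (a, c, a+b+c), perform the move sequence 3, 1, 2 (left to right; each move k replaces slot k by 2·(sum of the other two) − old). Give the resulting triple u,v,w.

start (-4,-2,-6) = (f(1,0),f(0,1),f(1,1))
replace slot 3: 2·((-4)+(-2)) − (-6) = -6 → (-4,-2,-6)
replace slot 1: 2·((-2)+(-6)) − (-4) = -12 → (-12,-2,-6)
replace slot 2: 2·((-12)+(-6)) − (-2) = -34 → (-12,-34,-6)

-12,-34,-6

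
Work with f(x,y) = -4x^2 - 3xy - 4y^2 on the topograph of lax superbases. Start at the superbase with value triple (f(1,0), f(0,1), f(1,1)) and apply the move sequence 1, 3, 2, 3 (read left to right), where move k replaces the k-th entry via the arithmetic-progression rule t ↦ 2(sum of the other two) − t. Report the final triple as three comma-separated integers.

start (-4,-4,-11) = (f(1,0),f(0,1),f(1,1))
replace slot 1: 2·((-4)+(-11)) − (-4) = -26 → (-26,-4,-11)
replace slot 3: 2·((-26)+(-4)) − (-11) = -49 → (-26,-4,-49)
replace slot 2: 2·((-26)+(-49)) − (-4) = -146 → (-26,-146,-49)
replace slot 3: 2·((-26)+(-146)) − (-49) = -295 → (-26,-146,-295)

-26,-146,-295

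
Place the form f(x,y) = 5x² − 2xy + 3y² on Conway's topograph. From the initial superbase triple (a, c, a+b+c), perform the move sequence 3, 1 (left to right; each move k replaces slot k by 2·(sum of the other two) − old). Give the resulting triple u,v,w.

start (5,3,6) = (f(1,0),f(0,1),f(1,1))
replace slot 3: 2·(5+3) − 6 = 10 → (5,3,10)
replace slot 1: 2·(3+10) − 5 = 21 → (21,3,10)

21,3,10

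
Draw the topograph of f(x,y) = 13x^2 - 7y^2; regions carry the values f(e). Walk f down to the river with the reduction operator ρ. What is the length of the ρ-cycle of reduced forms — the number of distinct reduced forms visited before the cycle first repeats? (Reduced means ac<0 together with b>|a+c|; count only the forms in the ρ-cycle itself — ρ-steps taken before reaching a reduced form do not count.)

D = 364, ⌊√D⌋ = 19
descent: ρ → (-7,14,6)  [lands on river]
river: ρ → (6,10,-11)
river: ρ → (-11,12,5)
river: ρ → (5,18,-2)
river: ρ → (-2,18,5)
river: ρ → (5,12,-11)
river: ρ → (-11,10,6)
river: ρ → (6,14,-7)
ρ-cycle length = 8 (tail of 1 descent step not counted)

8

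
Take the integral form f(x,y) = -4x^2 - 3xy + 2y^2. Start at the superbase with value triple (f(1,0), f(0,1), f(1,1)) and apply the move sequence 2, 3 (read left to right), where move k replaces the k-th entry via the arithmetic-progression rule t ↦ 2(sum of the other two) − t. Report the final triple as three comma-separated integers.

start (-4,2,-5) = (f(1,0),f(0,1),f(1,1))
replace slot 2: 2·((-4)+(-5)) − 2 = -20 → (-4,-20,-5)
replace slot 3: 2·((-4)+(-20)) − (-5) = -43 → (-4,-20,-43)

-4,-20,-43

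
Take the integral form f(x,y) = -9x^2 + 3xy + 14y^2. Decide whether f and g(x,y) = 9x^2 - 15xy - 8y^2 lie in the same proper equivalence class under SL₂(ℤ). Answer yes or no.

D₁ = 513, D₂ = 513
river cycle of f (length 16): (-9, 21, 2), (2, 19, -19), (-19, 19, 2), (2, 21, -9), (-9, 15, 8), (8, 17, -7), (-7, 11, 14), (14, 17, -4), (-4, 15, 18), (18, 21, -1), … (6 more)
river cycle of g (length 16): (-8, 15, 9), (9, 21, -2), (-2, 19, 19), (19, 19, -2), (-2, 21, 9), (9, 15, -8), (-8, 17, 7), (7, 11, -14), (-14, 17, 4), (4, 15, -18), … (6 more)
cycles differ ⇒ inequivalent

no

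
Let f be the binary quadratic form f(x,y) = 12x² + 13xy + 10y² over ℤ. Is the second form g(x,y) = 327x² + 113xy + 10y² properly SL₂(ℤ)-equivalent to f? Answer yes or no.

D₁ = -311, D₂ = -311
f: translate: b→-11 (≡13 mod 24), so (12,13,10)→(12,-11,9)
f: flip: (12,-11,9)→(9,11,12)
f: translate: b→-7 (≡11 mod 18), so (9,11,12)→(9,-7,10)
f: reduced (well bottom): (9,-7,10) with a≤c, −a<b≤a
g: flip: (327,113,10)→(10,-113,327)
g: translate: b→7 (≡-113 mod 20), so (10,-113,327)→(10,7,9)
g: flip: (10,7,9)→(9,-7,10)
g: reduced (well bottom): (9,-7,10) with a≤c, −a<b≤a
reduced forms (9, -7, 10) vs (9, -7, 10) ⇒ equivalent

yes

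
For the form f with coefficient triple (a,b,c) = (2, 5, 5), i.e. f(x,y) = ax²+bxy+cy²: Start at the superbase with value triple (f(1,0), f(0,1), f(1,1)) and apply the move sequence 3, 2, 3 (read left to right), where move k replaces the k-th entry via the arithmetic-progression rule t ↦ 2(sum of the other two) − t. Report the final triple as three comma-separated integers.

start (2,5,12) = (f(1,0),f(0,1),f(1,1))
replace slot 3: 2·(2+5) − 12 = 2 → (2,5,2)
replace slot 2: 2·(2+2) − 5 = 3 → (2,3,2)
replace slot 3: 2·(2+3) − 2 = 8 → (2,3,8)

2,3,8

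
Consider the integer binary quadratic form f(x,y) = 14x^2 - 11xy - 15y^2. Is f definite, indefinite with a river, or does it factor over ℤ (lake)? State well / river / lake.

D = b²−4ac = (-11)² − 4·14·(-15) = 961
D = 31² is a perfect square ⇒ form factors over ℤ ⇒ lakes

lake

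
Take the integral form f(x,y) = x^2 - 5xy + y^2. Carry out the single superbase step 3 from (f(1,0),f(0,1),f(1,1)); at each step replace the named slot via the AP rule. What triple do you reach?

start (1,1,-3) = (f(1,0),f(0,1),f(1,1))
replace slot 3: 2·(1+1) − (-3) = 7 → (1,1,7)

1,1,7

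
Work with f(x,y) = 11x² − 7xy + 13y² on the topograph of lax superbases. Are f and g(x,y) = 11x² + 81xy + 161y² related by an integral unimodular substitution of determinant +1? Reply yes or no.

D₁ = -523, D₂ = -523
f: reduced (well bottom): (11,-7,13) with a≤c, −a<b≤a
g: translate: b→-7 (≡81 mod 22), so (11,81,161)→(11,-7,13)
g: reduced (well bottom): (11,-7,13) with a≤c, −a<b≤a
reduced forms (11, -7, 13) vs (11, -7, 13) ⇒ equivalent

yes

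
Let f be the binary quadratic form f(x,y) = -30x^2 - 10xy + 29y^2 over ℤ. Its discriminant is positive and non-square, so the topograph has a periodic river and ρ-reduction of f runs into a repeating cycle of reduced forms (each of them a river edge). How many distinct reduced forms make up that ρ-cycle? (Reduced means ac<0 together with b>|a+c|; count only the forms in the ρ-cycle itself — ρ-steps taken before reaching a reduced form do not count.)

D = 3580, ⌊√D⌋ = 59
descent: ρ → (29,10,-30)  [lands on river]
river: ρ → (-30,50,9)
river: ρ → (9,58,-6)
river: ρ → (-6,50,45)
river: ρ → (45,40,-11)
river: ρ → (-11,48,29)
ρ-cycle length = 6 (tail of 1 descent step not counted)

6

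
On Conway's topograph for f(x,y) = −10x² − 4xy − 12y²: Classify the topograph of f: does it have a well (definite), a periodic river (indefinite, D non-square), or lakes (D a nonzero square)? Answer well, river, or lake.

D = b²−4ac = (-4)² − 4·(-10)·(-12) = -464
D < 0 ⇒ definite ⇒ every region one sign ⇒ single well

well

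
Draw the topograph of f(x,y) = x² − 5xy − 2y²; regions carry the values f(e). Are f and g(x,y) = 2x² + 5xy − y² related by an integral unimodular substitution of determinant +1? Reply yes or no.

D₁ = 33, D₂ = 33
river cycle of f (length 4): (-2, 5, 1), (1, 5, -2), (-2, 3, 3), (3, 3, -2)
river cycle of g (length 4): (-1, 5, 2), (2, 3, -3), (-3, 3, 2), (2, 5, -1)
cycles differ ⇒ inequivalent

no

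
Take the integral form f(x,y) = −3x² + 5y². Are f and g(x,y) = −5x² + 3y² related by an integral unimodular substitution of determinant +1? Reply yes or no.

D₁ = 60, D₂ = 60
river cycle of f (length 2): (-3, 6, 2), (2, 6, -3)
river cycle of g (length 2): (3, 6, -2), (-2, 6, 3)
cycles differ ⇒ inequivalent

no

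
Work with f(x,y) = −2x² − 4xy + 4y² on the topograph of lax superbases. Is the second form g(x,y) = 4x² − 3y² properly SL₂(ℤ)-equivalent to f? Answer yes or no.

D₁ = 48, D₂ = 48
river cycle of f (length 2): (4, 4, -2), (-2, 4, 4)
river cycle of g (length 2): (-3, 6, 1), (1, 6, -3)
cycles differ ⇒ inequivalent

no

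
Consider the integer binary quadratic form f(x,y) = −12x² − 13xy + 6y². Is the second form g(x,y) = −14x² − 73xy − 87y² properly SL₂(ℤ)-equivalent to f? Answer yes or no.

D₁ = 457, D₂ = 457
river cycle of f (length 46): (6, 13, -12), (-12, 11, 7), (7, 17, -6), (-6, 19, 4), (4, 21, -1), (-1, 21, 4), (4, 19, -6), (-6, 17, 7), (7, 11, -12), (-12, 13, 6), … (36 more)
river cycle of g (length 46): (-14, 11, 6), (6, 13, -12), (-12, 11, 7), (7, 17, -6), (-6, 19, 4), (4, 21, -1), (-1, 21, 4), (4, 19, -6), (-6, 17, 7), (7, 11, -12), … (36 more)
cycles coincide ⇒ equivalent

yes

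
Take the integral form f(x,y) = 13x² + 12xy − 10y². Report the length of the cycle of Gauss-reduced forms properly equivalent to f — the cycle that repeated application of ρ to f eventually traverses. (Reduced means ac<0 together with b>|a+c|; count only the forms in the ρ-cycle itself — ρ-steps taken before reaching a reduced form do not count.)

D = 664, ⌊√D⌋ = 25
river: ρ → (-10,8,15)
river: ρ → (15,22,-3)
river: ρ → (-3,20,22)
river: ρ → (22,24,-1)
river: ρ → (-1,24,22)
river: ρ → (22,20,-3)
river: ρ → (-3,22,15)
river: ρ → (15,8,-10)
river: ρ → (-10,12,13)
river: ρ → (13,14,-9)
river: ρ → (-9,22,5)
river: ρ → (5,18,-17)
river: ρ → (-17,16,6)
river: ρ → (6,20,-11)
river: ρ → (-11,24,2)
river: ρ → (2,24,-11)
river: ρ → (-11,20,6)
river: ρ → (6,16,-17)
river: ρ → (-17,18,5)
river: ρ → (5,22,-9)
river: ρ → (-9,14,13)
river: ρ → (13,12,-10)
ρ-cycle length = 22 (tail of 0 descent steps not counted)

22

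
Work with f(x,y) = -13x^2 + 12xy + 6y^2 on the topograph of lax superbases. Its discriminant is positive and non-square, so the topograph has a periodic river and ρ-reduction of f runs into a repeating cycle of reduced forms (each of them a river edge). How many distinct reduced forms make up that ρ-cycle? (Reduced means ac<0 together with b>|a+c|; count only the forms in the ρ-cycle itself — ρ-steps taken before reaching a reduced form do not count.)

D = 456, ⌊√D⌋ = 21
river: ρ → (6,12,-13)
river: ρ → (-13,14,5)
river: ρ → (5,16,-10)
river: ρ → (-10,4,11)
river: ρ → (11,18,-3)
river: ρ → (-3,18,11)
river: ρ → (11,4,-10)
river: ρ → (-10,16,5)
river: ρ → (5,14,-13)
river: ρ → (-13,12,6)
ρ-cycle length = 10 (tail of 0 descent steps not counted)

10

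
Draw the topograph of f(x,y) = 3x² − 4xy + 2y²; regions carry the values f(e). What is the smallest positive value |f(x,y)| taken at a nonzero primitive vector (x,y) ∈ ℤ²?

translate: b→2 (≡-4 mod 6), so (3,-4,2)→(3,2,1)
flip: (3,2,1)→(1,-2,3)
translate: b→0 (≡-2 mod 2), so (1,-2,3)→(1,0,2)
reduced (well bottom): (1,0,2) with a≤c, −a<b≤a
well minimum = a = 1

1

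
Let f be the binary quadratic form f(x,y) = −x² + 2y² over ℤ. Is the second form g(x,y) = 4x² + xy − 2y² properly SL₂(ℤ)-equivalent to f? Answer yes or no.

D₁ = 8, D₂ = 33
discriminants differ ⇒ not SL₂(ℤ)-equivalent

no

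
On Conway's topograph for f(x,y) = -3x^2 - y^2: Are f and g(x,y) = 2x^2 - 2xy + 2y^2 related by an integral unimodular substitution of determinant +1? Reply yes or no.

D₁ = -12, D₂ = -12
f is negative-definite; reduce −f:
−f: flip: (3,0,1)→(1,0,3)
−f: reduced (well bottom): (1,0,3) with a≤c, −a<b≤a
flip sign back: reduced form of f is (-1,0,-3)
g: translate: b→2 (≡-2 mod 4), so (2,-2,2)→(2,2,2)
g: reduced (well bottom): (2,2,2) with a≤c, −a<b≤a
reduced forms (-1, 0, -3) vs (2, 2, 2) ⇒ inequivalent

no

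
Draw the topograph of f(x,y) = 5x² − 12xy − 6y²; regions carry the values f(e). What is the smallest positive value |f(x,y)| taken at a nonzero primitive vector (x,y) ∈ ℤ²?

descent: ρ → (-6,12,5)  [lands on river]
river: ρ → (5,8,-10)
river: ρ → (-10,12,3)
river: ρ → (3,12,-10)
river: ρ → (-10,8,5)
river: ρ → (5,12,-6)
closes: descent 1, river 6
min |a| on river = 3

3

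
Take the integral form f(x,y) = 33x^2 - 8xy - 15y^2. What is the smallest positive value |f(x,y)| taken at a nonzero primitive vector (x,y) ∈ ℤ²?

descent: ρ → (-15,38,10)  [lands on river]
river: ρ → (10,42,-7)
river: ρ → (-7,42,10)
river: ρ → (10,38,-15)
river: ρ → (-15,22,26)
river: ρ → (26,30,-11)
river: ρ → (-11,36,17)
river: ρ → (17,32,-15)
river: ρ → (-15,28,21)
river: ρ → (21,14,-22)
river: ρ → (-22,30,13)
river: ρ → (13,22,-30)
river: ρ → (-30,38,5)
river: ρ → (5,42,-14)
river: ρ → (-14,42,5)
river: ρ → (5,38,-30)
river: ρ → (-30,22,13)
river: ρ → (13,30,-22)
river: ρ → (-22,14,21)
river: ρ → (21,28,-15)
river: ρ → (-15,32,17)
river: ρ → (17,36,-11)
river: ρ → (-11,30,26)
river: ρ → (26,22,-15)
closes: descent 1, river 24
min |a| on river = 5

5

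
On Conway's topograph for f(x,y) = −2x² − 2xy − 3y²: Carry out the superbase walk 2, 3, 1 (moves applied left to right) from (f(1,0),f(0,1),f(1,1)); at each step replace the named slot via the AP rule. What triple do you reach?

start (-2,-3,-7) = (f(1,0),f(0,1),f(1,1))
replace slot 2: 2·((-2)+(-7)) − (-3) = -15 → (-2,-15,-7)
replace slot 3: 2·((-2)+(-15)) − (-7) = -27 → (-2,-15,-27)
replace slot 1: 2·((-15)+(-27)) − (-2) = -82 → (-82,-15,-27)

-82,-15,-27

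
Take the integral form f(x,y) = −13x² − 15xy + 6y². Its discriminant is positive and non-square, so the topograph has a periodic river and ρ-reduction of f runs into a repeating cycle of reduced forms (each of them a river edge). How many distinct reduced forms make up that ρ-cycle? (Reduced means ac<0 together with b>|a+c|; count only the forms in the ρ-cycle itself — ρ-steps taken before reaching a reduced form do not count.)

D = 537, ⌊√D⌋ = 23
descent: ρ → (6,15,-13)  [lands on river]
river: ρ → (-13,11,8)
river: ρ → (8,21,-3)
river: ρ → (-3,21,8)
river: ρ → (8,11,-13)
river: ρ → (-13,15,6)
river: ρ → (6,21,-4)
river: ρ → (-4,19,11)
river: ρ → (11,3,-12)
river: ρ → (-12,21,2)
river: ρ → (2,23,-1)
river: ρ → (-1,23,2)
river: ρ → (2,21,-12)
river: ρ → (-12,3,11)
river: ρ → (11,19,-4)
river: ρ → (-4,21,6)
ρ-cycle length = 16 (tail of 1 descent step not counted)

16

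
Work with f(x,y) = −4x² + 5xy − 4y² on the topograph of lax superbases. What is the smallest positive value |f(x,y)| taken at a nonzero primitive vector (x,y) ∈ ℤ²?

translate: b→3 (≡-5 mod 8), so (4,-5,4)→(4,3,3)
flip: (4,3,3)→(3,-3,4)
translate: b→3 (≡-3 mod 6), so (3,-3,4)→(3,3,4)
reduced (well bottom): (3,3,4) with a≤c, −a<b≤a
well minimum |f| = |-3| = 3 (negative-definite)

3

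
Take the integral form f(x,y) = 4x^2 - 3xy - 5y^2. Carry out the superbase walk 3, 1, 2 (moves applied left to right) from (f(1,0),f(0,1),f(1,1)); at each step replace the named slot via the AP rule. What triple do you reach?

start (4,-5,-4) = (f(1,0),f(0,1),f(1,1))
replace slot 3: 2·(4+(-5)) − (-4) = 2 → (4,-5,2)
replace slot 1: 2·((-5)+2) − 4 = -10 → (-10,-5,2)
replace slot 2: 2·((-10)+2) − (-5) = -11 → (-10,-11,2)

-10,-11,2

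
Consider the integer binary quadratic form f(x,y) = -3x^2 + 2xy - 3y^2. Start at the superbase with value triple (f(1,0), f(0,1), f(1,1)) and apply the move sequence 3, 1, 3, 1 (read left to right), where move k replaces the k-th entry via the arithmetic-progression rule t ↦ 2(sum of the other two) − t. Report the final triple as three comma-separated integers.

start (-3,-3,-4) = (f(1,0),f(0,1),f(1,1))
replace slot 3: 2·((-3)+(-3)) − (-4) = -8 → (-3,-3,-8)
replace slot 1: 2·((-3)+(-8)) − (-3) = -19 → (-19,-3,-8)
replace slot 3: 2·((-19)+(-3)) − (-8) = -36 → (-19,-3,-36)
replace slot 1: 2·((-3)+(-36)) − (-19) = -59 → (-59,-3,-36)

-59,-3,-36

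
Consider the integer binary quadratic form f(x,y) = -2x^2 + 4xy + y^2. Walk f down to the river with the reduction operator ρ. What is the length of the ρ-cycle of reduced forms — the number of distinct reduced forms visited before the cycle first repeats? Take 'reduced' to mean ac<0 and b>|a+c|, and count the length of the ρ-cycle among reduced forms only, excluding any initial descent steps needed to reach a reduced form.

D = 24, ⌊√D⌋ = 4
river: ρ → (1,4,-2)
river: ρ → (-2,4,1)
ρ-cycle length = 2 (tail of 0 descent steps not counted)

2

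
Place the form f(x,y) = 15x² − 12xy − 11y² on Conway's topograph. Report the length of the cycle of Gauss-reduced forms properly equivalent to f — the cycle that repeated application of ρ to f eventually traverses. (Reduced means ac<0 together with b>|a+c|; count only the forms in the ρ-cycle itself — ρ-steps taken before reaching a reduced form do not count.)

D = 804, ⌊√D⌋ = 28
descent: ρ → (-11,12,15)  [lands on river]
river: ρ → (15,18,-8)
river: ρ → (-8,14,19)
river: ρ → (19,24,-3)
river: ρ → (-3,24,19)
river: ρ → (19,14,-8)
river: ρ → (-8,18,15)
river: ρ → (15,12,-11)
river: ρ → (-11,10,16)
river: ρ → (16,22,-5)
river: ρ → (-5,28,1)
river: ρ → (1,28,-5)
river: ρ → (-5,22,16)
river: ρ → (16,10,-11)
ρ-cycle length = 14 (tail of 1 descent step not counted)

14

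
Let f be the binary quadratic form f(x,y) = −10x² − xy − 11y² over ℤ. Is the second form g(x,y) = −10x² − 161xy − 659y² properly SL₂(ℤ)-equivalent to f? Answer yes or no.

D₁ = -439, D₂ = -439
f is negative-definite; reduce −f:
−f: reduced (well bottom): (10,1,11) with a≤c, −a<b≤a
flip sign back: reduced form of f is (-10,-1,-11)
g is negative-definite; reduce −g:
−g: translate: b→1 (≡161 mod 20), so (10,161,659)→(10,1,11)
−g: reduced (well bottom): (10,1,11) with a≤c, −a<b≤a
flip sign back: reduced form of g is (-10,-1,-11)
reduced forms (-10, -1, -11) vs (-10, -1, -11) ⇒ equivalent

yes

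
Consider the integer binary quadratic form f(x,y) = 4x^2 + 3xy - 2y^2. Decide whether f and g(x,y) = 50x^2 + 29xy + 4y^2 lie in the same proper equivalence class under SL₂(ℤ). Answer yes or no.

D₁ = 41, D₂ = 41
river cycle of f (length 10): (-2, 5, 2), (2, 3, -4), (-4, 5, 1), (1, 5, -4), (-4, 3, 2), (2, 5, -2), (-2, 3, 4), (4, 5, -1), (-1, 5, 4), (4, 3, -2)
river cycle of g (length 10): (4, 3, -2), (-2, 5, 2), (2, 3, -4), (-4, 5, 1), (1, 5, -4), (-4, 3, 2), (2, 5, -2), (-2, 3, 4), (4, 5, -1), (-1, 5, 4)
cycles coincide ⇒ equivalent

yes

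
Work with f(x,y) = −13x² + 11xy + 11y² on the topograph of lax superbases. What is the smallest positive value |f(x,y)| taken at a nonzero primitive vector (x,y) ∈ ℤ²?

river: ρ → (11,11,-13)
river: ρ → (-13,15,9)
river: ρ → (9,21,-7)
river: ρ → (-7,21,9)
river: ρ → (9,15,-13)
river: ρ → (-13,11,11)
closes: descent 0, river 6
min |a| on river = 7

7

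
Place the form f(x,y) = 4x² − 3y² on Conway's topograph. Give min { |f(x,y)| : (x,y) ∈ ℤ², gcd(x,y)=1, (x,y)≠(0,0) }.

descent: ρ → (-3,6,1)  [lands on river]
river: ρ → (1,6,-3)
closes: descent 1, river 2
min |a| on river = 1

1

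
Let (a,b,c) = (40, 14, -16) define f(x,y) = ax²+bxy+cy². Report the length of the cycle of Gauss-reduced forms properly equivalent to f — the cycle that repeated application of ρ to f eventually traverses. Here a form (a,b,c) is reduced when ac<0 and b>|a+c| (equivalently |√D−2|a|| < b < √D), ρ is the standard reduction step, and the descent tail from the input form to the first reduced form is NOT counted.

D = 2756, ⌊√D⌋ = 52
descent: ρ → (-16,50,4)  [lands on river]
river: ρ → (4,46,-40)
river: ρ → (-40,34,10)
river: ρ → (10,46,-16)
ρ-cycle length = 4 (tail of 1 descent step not counted)

4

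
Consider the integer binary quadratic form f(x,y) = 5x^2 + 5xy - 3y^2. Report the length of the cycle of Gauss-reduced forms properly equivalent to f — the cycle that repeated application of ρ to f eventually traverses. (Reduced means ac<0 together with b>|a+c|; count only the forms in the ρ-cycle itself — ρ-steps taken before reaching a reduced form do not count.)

D = 85, ⌊√D⌋ = 9
river: ρ → (-3,7,3)
river: ρ → (3,5,-5)
river: ρ → (-5,5,3)
river: ρ → (3,7,-3)
river: ρ → (-3,5,5)
river: ρ → (5,5,-3)
ρ-cycle length = 6 (tail of 0 descent steps not counted)

6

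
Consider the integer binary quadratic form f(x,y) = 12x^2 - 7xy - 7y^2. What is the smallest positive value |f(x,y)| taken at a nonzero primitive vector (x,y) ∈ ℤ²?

descent: ρ → (-7,7,12)  [lands on river]
river: ρ → (12,17,-2)
river: ρ → (-2,19,3)
river: ρ → (3,17,-8)
river: ρ → (-8,15,5)
river: ρ → (5,15,-8)
river: ρ → (-8,17,3)
river: ρ → (3,19,-2)
river: ρ → (-2,17,12)
river: ρ → (12,7,-7)
closes: descent 1, river 10
min |a| on river = 2

2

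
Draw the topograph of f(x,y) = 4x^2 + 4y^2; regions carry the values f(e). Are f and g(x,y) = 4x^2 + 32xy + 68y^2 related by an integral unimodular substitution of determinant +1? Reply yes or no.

D₁ = -64, D₂ = -64
f: reduced (well bottom): (4,0,4) with a≤c, −a<b≤a
g: translate: b→0 (≡32 mod 8), so (4,32,68)→(4,0,4)
g: reduced (well bottom): (4,0,4) with a≤c, −a<b≤a
reduced forms (4, 0, 4) vs (4, 0, 4) ⇒ equivalent

yes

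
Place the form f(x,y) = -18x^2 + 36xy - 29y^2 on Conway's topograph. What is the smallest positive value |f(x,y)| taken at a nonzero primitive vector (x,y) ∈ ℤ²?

translate: b→0 (≡-36 mod 36), so (18,-36,29)→(18,0,11)
flip: (18,0,11)→(11,0,18)
reduced (well bottom): (11,0,18) with a≤c, −a<b≤a
well minimum |f| = |-11| = 11 (negative-definite)

11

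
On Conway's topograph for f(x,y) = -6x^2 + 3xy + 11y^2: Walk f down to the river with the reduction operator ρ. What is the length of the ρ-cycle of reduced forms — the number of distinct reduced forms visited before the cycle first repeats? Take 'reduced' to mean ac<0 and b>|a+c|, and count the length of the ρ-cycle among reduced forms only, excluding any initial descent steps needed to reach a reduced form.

D = 273, ⌊√D⌋ = 16
descent: ρ → (11,-3,-6)
descent: ρ → (-6,15,2)  [lands on river]
river: ρ → (2,13,-13)
river: ρ → (-13,13,2)
river: ρ → (2,15,-6)
river: ρ → (-6,9,8)
river: ρ → (8,7,-7)
river: ρ → (-7,7,8)
river: ρ → (8,9,-6)
ρ-cycle length = 8 (tail of 2 descent steps not counted)

8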